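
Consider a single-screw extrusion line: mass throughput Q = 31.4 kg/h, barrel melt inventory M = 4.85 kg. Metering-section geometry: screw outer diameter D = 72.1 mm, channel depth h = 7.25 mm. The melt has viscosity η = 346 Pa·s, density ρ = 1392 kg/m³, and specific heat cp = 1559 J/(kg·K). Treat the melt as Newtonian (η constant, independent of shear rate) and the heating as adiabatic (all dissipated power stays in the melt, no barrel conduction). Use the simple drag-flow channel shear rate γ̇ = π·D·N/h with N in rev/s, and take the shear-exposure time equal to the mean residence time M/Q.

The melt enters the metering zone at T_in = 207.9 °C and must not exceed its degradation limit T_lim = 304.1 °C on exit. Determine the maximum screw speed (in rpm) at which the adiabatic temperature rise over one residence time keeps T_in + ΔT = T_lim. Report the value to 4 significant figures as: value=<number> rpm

Throughput in SI: Q_s = 31.4 kg/h ÷ 3600 s/h = 0.00872222 kg/s
t_res = M / Q_s = 4.85 ÷ 0.00872222 = 556.051 s
D = 72.1 mm = 0.0721 m;  h = 7.25 mm = 0.00725 m
ΔT_a = T_lim − T_in = 304.1 °C − 207.9 °C = 96.2 K
γ̇_max² = ΔT_a·ρ·cp / (η·t_res) = [96.2 × 1392 × 1559] / [346 × 556.051] = 1085.1 s⁻²
γ̇_max = sqrt(1085.1) = 32.9409 s⁻¹
N_max = γ̇_max h / (πD) = 32.9409·0.00725/(π·0.0721) = 1.05436 rev/s → ×60 = 63.2614 rpm

value=63.26 rpm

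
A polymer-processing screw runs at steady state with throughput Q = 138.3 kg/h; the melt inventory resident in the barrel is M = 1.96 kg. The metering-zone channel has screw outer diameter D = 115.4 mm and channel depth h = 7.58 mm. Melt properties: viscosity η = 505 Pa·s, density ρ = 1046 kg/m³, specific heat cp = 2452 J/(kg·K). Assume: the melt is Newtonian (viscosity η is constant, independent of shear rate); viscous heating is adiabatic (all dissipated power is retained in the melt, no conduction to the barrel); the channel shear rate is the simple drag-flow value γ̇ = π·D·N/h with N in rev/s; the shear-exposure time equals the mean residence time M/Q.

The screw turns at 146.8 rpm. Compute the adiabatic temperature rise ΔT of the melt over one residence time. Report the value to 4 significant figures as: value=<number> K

Convert throughput: Q = 138.3 kg/h = 138.3/3600 = 0.0384167 kg/s
t_res = M / Q_s = 1.96 / 0.0384167 = 51.0195 s
D = 115.4 mm = 0.1154 m;  h = 7.58 mm = 0.00758 m;  N = 146.8 rpm / 60 = 2.44667 rev/s
γ̇ = π·D·N / h = π · 0.1154 · 2.44667 / 0.00758 = 117.02 s⁻¹
ΔT = η·γ̇²·t_res/(ρ·cp) = [505 × 117.02² × 51.0195] / [1046 × 2452] = 137.562 K

value=137.6 K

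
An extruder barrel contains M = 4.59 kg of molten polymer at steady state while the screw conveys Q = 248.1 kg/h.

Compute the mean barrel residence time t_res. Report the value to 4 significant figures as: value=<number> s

Q_s = Q / 3600 = 248.1 / 3600 = 0.0689167 kg/s
t_res = M / Q_s = 4.59 ÷ 0.0689167 = 66.6022 s

value=66.60 s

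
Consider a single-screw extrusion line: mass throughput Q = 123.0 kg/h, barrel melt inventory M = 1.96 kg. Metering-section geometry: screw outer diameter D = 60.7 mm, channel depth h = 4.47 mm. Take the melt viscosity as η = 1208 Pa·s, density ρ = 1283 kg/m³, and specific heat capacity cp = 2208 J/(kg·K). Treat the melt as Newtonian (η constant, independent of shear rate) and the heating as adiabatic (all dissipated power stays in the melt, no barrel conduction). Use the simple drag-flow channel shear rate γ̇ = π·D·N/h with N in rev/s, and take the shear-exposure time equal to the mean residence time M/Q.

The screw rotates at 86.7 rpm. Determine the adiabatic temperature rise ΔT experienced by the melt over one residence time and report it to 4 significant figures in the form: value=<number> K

Throughput in SI: Q_s = 123.0 kg/h ÷ 3600 s/h = 0.0341667 kg/s
Mean residence time: t_res = M/Q_s = 1.96 kg / 0.0341667 kg/s = 57.3659 s
Geometry in metres: D = 60.7 mm → 0.0607 m, h = 4.47 mm → 0.00447 m; screw speed N = 86.7 rpm = 1.445 rev/s
Shear rate: γ̇ = πDN/h = π·0.0607·1.445/0.00447 = 61.6451 s⁻¹
Adiabatic rise: ΔT = η γ̇² t_res / (ρ cp) = 1208·(61.6451)²·57.3659 / (1283·2208) = 92.9592 K

value=92.96 K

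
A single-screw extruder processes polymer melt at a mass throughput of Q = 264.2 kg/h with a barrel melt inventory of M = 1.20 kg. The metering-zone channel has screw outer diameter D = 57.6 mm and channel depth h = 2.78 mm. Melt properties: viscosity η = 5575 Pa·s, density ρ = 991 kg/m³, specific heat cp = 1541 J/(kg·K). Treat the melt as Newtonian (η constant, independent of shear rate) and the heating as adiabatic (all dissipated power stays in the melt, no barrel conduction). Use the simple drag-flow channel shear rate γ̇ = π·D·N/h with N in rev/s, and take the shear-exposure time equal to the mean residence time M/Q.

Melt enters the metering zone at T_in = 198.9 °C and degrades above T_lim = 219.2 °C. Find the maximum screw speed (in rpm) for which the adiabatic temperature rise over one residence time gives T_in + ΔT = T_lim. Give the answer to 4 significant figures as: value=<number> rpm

Convert throughput: Q = 264.2 kg/h = 264.2/3600 = 0.0733889 kg/s
t_res = M / Q_s = 1.20 / 0.0733889 = 16.3512 s
Convert to metres: D = 0.0576 m, h = 0.00278 m
ΔT_a = T_lim − T_in = 219.2 °C − 198.9 °C = 20.3 K
γ̇_max² = ΔT_a·ρ·cp / (η·t_res) = [20.3 × 991 × 1541] / [5575 × 16.3512] = 340.076 s⁻²
γ̇_max = √340.076 = 18.4412 s⁻¹
Solve γ̇ = πDN/h for N: N_max = γ̇_max·h/(π·D) = 18.4412 × 0.00278 / (π × 0.0576) = 0.283309 rev/s = 16.9986 rpm

value=17.00 rpm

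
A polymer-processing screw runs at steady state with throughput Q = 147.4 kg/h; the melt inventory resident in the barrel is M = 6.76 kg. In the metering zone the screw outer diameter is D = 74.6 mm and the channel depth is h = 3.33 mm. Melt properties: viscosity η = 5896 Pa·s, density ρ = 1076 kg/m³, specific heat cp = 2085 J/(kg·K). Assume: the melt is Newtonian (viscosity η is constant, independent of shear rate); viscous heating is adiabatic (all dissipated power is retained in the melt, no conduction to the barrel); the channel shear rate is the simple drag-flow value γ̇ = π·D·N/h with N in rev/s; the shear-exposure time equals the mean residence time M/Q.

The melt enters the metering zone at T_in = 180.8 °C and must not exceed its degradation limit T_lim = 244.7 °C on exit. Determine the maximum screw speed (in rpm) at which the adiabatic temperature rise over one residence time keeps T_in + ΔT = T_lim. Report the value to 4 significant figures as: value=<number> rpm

Throughput in SI: Q_s = 147.4 kg/h ÷ 3600 s/h = 0.0409444 kg/s
t_res = M / Q_s = 6.76 / 0.0409444 = 165.102 s
Geometry in SI: D = 74.6 mm → 0.0746 m, h = 3.33 mm → 0.00333 m
Allowable rise: ΔT_a = T_lim − T_in = 244.7 − 180.8 = 63.9 K
γ̇_max² = ΔT_a·ρ·cp / (η·t_res) = [63.9 × 1076 × 2085] / [5896 × 165.102] = 147.269 s⁻²
Take the square root: γ̇_max = √(147.269) = 12.1354 s⁻¹
Solve γ̇ = πDN/h for N: N_max = γ̇_max·h/(π·D) = 12.1354 × 0.00333 / (π × 0.0746) = 0.172429 rev/s = 10.3457 rpm

value=10.35 rpm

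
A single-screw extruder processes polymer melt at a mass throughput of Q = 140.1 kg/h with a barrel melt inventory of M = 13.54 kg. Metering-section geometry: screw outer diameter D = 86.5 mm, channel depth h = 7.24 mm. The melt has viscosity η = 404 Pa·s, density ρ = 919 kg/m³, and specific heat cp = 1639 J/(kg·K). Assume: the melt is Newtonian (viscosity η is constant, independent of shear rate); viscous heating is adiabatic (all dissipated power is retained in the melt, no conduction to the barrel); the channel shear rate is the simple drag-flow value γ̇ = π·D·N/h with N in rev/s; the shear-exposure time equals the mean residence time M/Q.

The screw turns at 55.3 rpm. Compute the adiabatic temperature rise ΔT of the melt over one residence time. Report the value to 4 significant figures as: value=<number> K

value=111.7 K

Throughput in SI: Q_s = 140.1 kg/h ÷ 3600 s/h = 0.0389167 kg/s
t_res = M / Q_s = 13.54 ÷ 0.0389167 = 347.923 s
Geometry in metres: D = 86.5 mm → 0.0865 m, h = 7.24 mm → 0.00724 m; screw speed N = 55.3 rpm = 0.921667 rev/s
γ̇ = π·D·N / h = π · 0.0865 · 0.921667 / 0.00724 = 34.594 s⁻¹
ΔT = η·γ̇²·t_res/(ρ·cp) = [404 × 34.594² × 347.923] / [919 × 1639] = 111.679 K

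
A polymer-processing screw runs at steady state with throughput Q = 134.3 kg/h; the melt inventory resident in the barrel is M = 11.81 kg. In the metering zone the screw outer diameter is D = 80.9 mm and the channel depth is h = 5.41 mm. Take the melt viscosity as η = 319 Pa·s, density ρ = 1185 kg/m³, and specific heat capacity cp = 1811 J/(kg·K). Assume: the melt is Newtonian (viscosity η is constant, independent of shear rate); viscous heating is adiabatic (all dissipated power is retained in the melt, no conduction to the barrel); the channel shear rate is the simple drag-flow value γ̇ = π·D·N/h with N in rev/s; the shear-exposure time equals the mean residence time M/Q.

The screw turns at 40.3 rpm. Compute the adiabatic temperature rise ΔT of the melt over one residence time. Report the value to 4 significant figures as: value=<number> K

value=46.85 K

Q_s = Q / 3600 = 134.3 / 3600 = 0.0373056 kg/s
t_res = M / Q_s = 11.81 / 0.0373056 = 316.575 s
D = 80.9 mm = 0.0809 m;  h = 5.41 mm = 0.00541 m;  N = 40.3 rpm / 60 = 0.671667 rev/s
γ̇ = π D N / h = (π)(0.0809)(0.671667) / 0.00541 = 31.554 s⁻¹
Adiabatic rise: ΔT = η γ̇² t_res / (ρ cp) = 319·(31.554)²·316.575 / (1185·1811) = 46.8533 K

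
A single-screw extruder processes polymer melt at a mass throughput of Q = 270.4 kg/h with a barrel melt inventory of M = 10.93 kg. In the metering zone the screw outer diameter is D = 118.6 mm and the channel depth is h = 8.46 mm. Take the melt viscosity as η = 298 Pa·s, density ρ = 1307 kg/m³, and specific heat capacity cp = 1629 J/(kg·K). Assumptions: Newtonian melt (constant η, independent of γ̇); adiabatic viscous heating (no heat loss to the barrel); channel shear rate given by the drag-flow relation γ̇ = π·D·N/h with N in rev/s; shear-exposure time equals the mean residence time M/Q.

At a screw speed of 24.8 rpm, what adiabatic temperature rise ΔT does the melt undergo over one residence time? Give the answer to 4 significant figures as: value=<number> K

value=6.749 K

Throughput in SI: Q_s = 270.4 kg/h ÷ 3600 s/h = 0.0751111 kg/s
t_res = M / Q_s = 10.93 / 0.0751111 = 145.518 s
Geometry in metres: D = 118.6 mm → 0.1186 m, h = 8.46 mm → 0.00846 m; screw speed N = 24.8 rpm = 0.413333 rev/s
Shear rate: γ̇ = πDN/h = π·0.1186·0.413333/0.00846 = 18.2039 s⁻¹
ΔT = η·γ̇²·t_res/(ρ·cp) = [298 × 18.2039² × 145.518] / [1307 × 1629] = 6.74939 K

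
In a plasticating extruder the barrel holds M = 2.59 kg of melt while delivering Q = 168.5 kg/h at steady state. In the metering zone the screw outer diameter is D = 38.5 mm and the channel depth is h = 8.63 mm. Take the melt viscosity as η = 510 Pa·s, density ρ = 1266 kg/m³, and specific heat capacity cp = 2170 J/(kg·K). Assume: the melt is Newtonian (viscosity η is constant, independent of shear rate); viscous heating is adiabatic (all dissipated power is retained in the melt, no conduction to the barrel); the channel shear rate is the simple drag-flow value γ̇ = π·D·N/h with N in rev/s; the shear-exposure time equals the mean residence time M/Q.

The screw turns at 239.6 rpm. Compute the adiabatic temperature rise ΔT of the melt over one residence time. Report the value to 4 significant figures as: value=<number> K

value=32.18 K

Throughput in SI: Q_s = 168.5 kg/h ÷ 3600 s/h = 0.0468056 kg/s
t_res = M / Q_s = 2.59 ÷ 0.0468056 = 55.3353 s
Convert to SI: D = 0.0385 m, h = 0.00863 m, N = 239.6/60 = 3.99333 rev/s
γ̇ = π·D·N / h = π · 0.0385 · 3.99333 / 0.00863 = 55.9674 s⁻¹
Adiabatic rise: ΔT = η γ̇² t_res / (ρ cp) = 510·(55.9674)²·55.3353 / (1266·2170) = 32.1773 K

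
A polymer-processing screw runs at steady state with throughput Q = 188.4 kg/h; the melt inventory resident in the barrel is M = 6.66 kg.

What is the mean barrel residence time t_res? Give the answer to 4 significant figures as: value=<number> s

Throughput in SI: Q_s = 188.4 kg/h ÷ 3600 s/h = 0.0523333 kg/s
t_res = M / Q_s = 6.66 ÷ 0.0523333 = 127.261 s

value=127.3 s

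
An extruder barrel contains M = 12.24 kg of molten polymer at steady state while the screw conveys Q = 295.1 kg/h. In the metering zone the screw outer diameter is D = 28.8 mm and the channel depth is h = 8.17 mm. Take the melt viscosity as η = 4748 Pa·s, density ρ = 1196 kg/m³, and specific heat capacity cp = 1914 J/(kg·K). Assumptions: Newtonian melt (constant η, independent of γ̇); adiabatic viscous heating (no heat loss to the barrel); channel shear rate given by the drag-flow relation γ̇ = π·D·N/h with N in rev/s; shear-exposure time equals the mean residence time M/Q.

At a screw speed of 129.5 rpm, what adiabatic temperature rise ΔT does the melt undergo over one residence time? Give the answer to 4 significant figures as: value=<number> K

value=176.9 K

Convert throughput: Q = 295.1 kg/h = 295.1/3600 = 0.0819722 kg/s
t_res = M / Q_s = 12.24 / 0.0819722 = 149.319 s
D = 28.8 mm = 0.0288 m;  h = 8.17 mm = 0.00817 m;  N = 129.5 rpm / 60 = 2.15833 rev/s
γ̇ = π D N / h = (π)(0.0288)(2.15833) / 0.00817 = 23.9023 s⁻¹
ΔT = η·γ̇²·t_res/(ρ·cp) = [4748 × 23.9023² × 149.319] / [1196 × 1914] = 176.942 K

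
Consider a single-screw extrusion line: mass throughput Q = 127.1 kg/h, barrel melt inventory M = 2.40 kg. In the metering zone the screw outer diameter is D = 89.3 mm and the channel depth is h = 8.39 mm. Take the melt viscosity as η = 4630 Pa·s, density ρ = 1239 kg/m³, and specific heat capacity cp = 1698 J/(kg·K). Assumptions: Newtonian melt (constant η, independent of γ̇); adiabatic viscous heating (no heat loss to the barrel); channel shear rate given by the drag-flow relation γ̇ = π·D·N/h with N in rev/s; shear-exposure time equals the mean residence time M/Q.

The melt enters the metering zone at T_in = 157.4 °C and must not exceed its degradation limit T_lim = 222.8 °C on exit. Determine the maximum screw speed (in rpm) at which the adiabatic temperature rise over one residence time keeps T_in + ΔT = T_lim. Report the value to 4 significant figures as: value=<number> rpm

value=37.52 rpm

Throughput in SI: Q_s = 127.1 kg/h ÷ 3600 s/h = 0.0353056 kg/s
t_res = M / Q_s = 2.40 ÷ 0.0353056 = 67.978 s
D = 89.3 mm = 0.0893 m;  h = 8.39 mm = 0.00839 m
ΔT_a = T_lim − T_in = 222.8 °C − 157.4 °C = 65.4 K
γ̇_max² = ΔT_a·ρ·cp / (η·t_res) = [65.4 × 1239 × 1698] / [4630 × 67.978] = 437.157 s⁻²
Take the square root: γ̇_max = √(437.157) = 20.9083 s⁻¹
N_max = γ̇_max h / (πD) = 20.9083·0.00839/(π·0.0893) = 0.625287 rev/s → ×60 = 37.5172 rpm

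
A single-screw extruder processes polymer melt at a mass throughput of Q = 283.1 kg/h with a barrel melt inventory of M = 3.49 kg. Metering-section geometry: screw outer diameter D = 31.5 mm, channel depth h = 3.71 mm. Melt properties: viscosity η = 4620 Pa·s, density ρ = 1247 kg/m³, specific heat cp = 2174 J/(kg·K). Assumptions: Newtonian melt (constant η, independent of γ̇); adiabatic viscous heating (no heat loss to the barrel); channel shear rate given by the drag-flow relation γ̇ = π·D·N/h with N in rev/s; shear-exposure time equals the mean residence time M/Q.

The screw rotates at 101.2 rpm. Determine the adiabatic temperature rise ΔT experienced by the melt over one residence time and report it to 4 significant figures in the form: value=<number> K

value=153.1 K

Convert throughput: Q = 283.1 kg/h = 283.1/3600 = 0.0786389 kg/s
t_res = M / Q_s = 3.49 ÷ 0.0786389 = 44.3801 s
Geometry in metres: D = 31.5 mm → 0.0315 m, h = 3.71 mm → 0.00371 m; screw speed N = 101.2 rpm = 1.68667 rev/s
γ̇ = π·D·N / h = π · 0.0315 · 1.68667 / 0.00371 = 44.99 s⁻¹
Adiabatic rise: ΔT = η γ̇² t_res / (ρ cp) = 4620·(44.99)²·44.3801 / (1247·2174) = 153.086 K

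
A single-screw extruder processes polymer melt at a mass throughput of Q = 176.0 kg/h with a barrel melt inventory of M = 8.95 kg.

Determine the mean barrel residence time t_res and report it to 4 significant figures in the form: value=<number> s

Convert throughput: Q = 176.0 kg/h = 176.0/3600 = 0.0488889 kg/s
Mean residence time: t_res = M/Q_s = 8.95 kg / 0.0488889 kg/s = 183.068 s

value=183.1 s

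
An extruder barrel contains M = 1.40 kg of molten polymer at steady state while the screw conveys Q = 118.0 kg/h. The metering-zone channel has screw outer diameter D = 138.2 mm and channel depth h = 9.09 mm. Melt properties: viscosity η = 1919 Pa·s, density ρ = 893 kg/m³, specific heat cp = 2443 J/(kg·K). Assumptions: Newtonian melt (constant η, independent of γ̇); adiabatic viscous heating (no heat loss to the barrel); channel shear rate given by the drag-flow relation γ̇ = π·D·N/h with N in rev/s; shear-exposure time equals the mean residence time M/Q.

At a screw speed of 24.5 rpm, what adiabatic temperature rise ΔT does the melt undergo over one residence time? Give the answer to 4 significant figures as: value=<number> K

value=14.29 K

Q_s = Q / 3600 = 118.0 / 3600 = 0.0327778 kg/s
Mean residence time: t_res = M/Q_s = 1.40 kg / 0.0327778 kg/s = 42.7119 s
Convert to SI: D = 0.1382 m, h = 0.00909 m, N = 24.5/60 = 0.408333 rev/s
γ̇ = π D N / h = (π)(0.1382)(0.408333) / 0.00909 = 19.5033 s⁻¹
ΔT = η·γ̇²·t_res / (ρ·cp) = 1919 · (19.5033)² · 42.7119 / (893 · 2443) = 14.2911 K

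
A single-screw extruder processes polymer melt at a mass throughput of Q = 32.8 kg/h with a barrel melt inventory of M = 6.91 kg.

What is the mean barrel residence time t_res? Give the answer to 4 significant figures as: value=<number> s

Convert throughput: Q = 32.8 kg/h = 32.8/3600 = 0.00911111 kg/s
Mean residence time: t_res = M/Q_s = 6.91 kg / 0.00911111 kg/s = 758.415 s

value=758.4 s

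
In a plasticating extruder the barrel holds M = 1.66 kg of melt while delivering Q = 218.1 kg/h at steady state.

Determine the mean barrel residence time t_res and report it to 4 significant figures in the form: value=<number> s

Throughput in SI: Q_s = 218.1 kg/h ÷ 3600 s/h = 0.0605833 kg/s
Mean residence time: t_res = M/Q_s = 1.66 kg / 0.0605833 kg/s = 27.4003 s

value=27.40 s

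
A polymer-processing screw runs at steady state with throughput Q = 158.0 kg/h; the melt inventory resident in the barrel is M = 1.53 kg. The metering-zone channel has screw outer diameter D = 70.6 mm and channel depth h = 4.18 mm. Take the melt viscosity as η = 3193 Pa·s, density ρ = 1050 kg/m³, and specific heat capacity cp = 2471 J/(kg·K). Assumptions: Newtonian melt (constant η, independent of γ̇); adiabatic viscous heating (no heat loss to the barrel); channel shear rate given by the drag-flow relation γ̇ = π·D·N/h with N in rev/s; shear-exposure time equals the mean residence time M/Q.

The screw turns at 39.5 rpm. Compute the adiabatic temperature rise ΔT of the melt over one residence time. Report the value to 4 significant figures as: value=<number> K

Q_s = Q / 3600 = 158.0 / 3600 = 0.0438889 kg/s
t_res = M / Q_s = 1.53 ÷ 0.0438889 = 34.8608 s
D = 70.6 mm = 0.0706 m;  h = 4.18 mm = 0.00418 m;  N = 39.5 rpm / 60 = 0.658333 rev/s
γ̇ = π D N / h = (π)(0.0706)(0.658333) / 0.00418 = 34.9321 s⁻¹
ΔT = η·γ̇²·t_res/(ρ·cp) = [3193 × 34.9321² × 34.8608] / [1050 × 2471] = 52.3506 K

value=52.35 K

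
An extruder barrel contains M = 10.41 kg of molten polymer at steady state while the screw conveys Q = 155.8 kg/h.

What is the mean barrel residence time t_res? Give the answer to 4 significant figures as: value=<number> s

Q_s = Q / 3600 = 155.8 / 3600 = 0.0432778 kg/s
t_res = M / Q_s = 10.41 ÷ 0.0432778 = 240.539 s

value=240.5 s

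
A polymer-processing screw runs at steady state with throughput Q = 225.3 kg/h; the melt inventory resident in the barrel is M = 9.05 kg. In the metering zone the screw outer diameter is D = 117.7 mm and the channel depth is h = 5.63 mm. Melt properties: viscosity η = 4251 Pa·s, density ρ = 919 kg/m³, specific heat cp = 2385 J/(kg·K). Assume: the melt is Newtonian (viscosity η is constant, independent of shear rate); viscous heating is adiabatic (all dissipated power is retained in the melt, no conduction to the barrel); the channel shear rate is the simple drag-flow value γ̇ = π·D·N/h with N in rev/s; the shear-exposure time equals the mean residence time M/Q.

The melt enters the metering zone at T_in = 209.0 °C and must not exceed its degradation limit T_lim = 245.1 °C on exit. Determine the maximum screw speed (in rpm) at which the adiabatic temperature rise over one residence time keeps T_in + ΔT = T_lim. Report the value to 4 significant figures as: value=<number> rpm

Convert throughput: Q = 225.3 kg/h = 225.3/3600 = 0.0625833 kg/s
t_res = M / Q_s = 9.05 ÷ 0.0625833 = 144.607 s
Geometry in SI: D = 117.7 mm → 0.1177 m, h = 5.63 mm → 0.00563 m
Allowable rise: ΔT_a = T_lim − T_in = 245.1 − 209.0 = 36.1 K
γ̇_max² = ΔT_a·ρ·cp/(η·t_res) = 36.1·919·2385/(4251·144.607) = 128.715 s⁻²
γ̇_max = √128.715 = 11.3453 s⁻¹
Solve γ̇ = πDN/h for N: N_max = γ̇_max·h/(π·D) = 11.3453 × 0.00563 / (π × 0.1177) = 0.172742 rev/s = 10.3645 rpm

value=10.36 rpm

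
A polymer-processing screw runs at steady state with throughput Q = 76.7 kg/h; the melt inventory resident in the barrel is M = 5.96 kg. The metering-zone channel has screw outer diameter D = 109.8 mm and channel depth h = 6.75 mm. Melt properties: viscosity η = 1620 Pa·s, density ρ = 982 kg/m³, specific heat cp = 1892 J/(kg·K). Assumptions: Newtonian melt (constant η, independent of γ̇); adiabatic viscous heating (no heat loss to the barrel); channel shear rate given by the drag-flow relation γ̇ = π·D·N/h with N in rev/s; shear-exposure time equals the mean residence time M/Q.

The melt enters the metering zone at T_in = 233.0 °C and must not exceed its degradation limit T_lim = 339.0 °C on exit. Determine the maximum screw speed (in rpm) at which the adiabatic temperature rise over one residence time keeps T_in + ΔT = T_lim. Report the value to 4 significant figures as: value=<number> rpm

Throughput in SI: Q_s = 76.7 kg/h ÷ 3600 s/h = 0.0213056 kg/s
t_res = M / Q_s = 5.96 ÷ 0.0213056 = 279.739 s
Geometry in SI: D = 109.8 mm → 0.1098 m, h = 6.75 mm → 0.00675 m
ΔT_a = T_lim − T_in = 339.0 °C − 233.0 °C = 106 K
γ̇_max² = ΔT_a·ρ·cp/(η·t_res) = 106·982·1892/(1620·279.739) = 434.58 s⁻²
γ̇_max = √434.58 = 20.8466 s⁻¹
N_max = γ̇_max·h / (π·D) = 20.8466 · 0.00675 / (π · 0.1098) = 0.407931 rev/s = 24.4759 rpm

value=24.48 rpm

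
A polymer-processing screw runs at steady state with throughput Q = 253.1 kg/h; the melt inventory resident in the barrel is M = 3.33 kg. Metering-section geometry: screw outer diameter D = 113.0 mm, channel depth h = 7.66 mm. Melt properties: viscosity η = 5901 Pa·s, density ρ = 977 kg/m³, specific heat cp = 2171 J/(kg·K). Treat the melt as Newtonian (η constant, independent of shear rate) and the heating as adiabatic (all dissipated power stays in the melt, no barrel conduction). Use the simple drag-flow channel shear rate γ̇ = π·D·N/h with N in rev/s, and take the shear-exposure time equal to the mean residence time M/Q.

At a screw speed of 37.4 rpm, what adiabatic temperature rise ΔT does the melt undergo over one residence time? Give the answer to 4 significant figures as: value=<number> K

value=110.0 K

Throughput in SI: Q_s = 253.1 kg/h ÷ 3600 s/h = 0.0703056 kg/s
t_res = M / Q_s = 3.33 ÷ 0.0703056 = 47.3647 s
D = 113.0 mm = 0.113 m;  h = 7.66 mm = 0.00766 m;  N = 37.4 rpm / 60 = 0.623333 rev/s
Shear rate: γ̇ = πDN/h = π·0.113·0.623333/0.00766 = 28.8882 s⁻¹
Adiabatic rise: ΔT = η γ̇² t_res / (ρ cp) = 5901·(28.8882)²·47.3647 / (977·2171) = 109.968 K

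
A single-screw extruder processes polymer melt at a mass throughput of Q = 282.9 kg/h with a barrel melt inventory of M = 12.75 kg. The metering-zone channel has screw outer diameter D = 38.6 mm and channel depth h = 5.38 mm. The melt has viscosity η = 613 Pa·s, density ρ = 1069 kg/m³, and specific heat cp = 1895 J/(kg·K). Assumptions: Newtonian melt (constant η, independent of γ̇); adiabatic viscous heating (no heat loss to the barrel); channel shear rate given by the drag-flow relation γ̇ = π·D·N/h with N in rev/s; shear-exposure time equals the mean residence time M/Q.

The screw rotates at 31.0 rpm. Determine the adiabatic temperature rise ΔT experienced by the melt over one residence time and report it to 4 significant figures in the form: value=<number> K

value=6.659 K

Q_s = Q / 3600 = 282.9 / 3600 = 0.0785833 kg/s
Mean residence time: t_res = M/Q_s = 12.75 kg / 0.0785833 kg/s = 162.248 s
D = 38.6 mm = 0.0386 m;  h = 5.38 mm = 0.00538 m;  N = 31.0 rpm / 60 = 0.516667 rev/s
Shear rate: γ̇ = πDN/h = π·0.0386·0.516667/0.00538 = 11.6457 s⁻¹
Adiabatic rise: ΔT = η γ̇² t_res / (ρ cp) = 613·(11.6457)²·162.248 / (1069·1895) = 6.65862 K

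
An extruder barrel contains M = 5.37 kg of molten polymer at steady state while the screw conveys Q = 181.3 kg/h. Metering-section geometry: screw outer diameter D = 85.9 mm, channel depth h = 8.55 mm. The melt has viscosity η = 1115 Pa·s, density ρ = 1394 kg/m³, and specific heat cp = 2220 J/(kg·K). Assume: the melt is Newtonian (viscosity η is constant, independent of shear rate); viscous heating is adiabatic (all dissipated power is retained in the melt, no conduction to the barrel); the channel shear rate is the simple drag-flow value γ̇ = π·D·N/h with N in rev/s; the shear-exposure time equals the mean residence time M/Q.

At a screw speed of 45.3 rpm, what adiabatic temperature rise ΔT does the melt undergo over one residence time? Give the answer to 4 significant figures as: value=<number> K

Q_s = Q / 3600 = 181.3 / 3600 = 0.0503611 kg/s
t_res = M / Q_s = 5.37 ÷ 0.0503611 = 106.63 s
D = 85.9 mm = 0.0859 m;  h = 8.55 mm = 0.00855 m;  N = 45.3 rpm / 60 = 0.755 rev/s
γ̇ = π D N / h = (π)(0.0859)(0.755) / 0.00855 = 23.83 s⁻¹
Adiabatic rise: ΔT = η γ̇² t_res / (ρ cp) = 1115·(23.83)²·106.63 / (1394·2220) = 21.8165 K

value=21.82 K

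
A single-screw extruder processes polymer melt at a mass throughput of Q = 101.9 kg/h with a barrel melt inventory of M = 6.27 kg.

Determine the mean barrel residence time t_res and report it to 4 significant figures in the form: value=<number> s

value=221.5 s

Q_s = Q / 3600 = 101.9 / 3600 = 0.0283056 kg/s
t_res = M / Q_s = 6.27 ÷ 0.0283056 = 221.511 s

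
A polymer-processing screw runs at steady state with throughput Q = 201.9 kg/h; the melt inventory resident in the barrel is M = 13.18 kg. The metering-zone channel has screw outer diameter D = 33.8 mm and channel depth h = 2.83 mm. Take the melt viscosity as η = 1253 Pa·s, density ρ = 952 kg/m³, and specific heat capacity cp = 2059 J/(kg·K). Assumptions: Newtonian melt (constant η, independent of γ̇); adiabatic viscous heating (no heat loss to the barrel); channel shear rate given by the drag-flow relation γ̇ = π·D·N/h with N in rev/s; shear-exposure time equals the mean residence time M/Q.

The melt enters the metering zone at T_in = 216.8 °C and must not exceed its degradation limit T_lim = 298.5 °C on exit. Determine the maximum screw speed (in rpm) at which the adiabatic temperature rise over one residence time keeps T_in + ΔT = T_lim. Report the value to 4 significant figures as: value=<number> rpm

Q_s = Q / 3600 = 201.9 / 3600 = 0.0560833 kg/s
Mean residence time: t_res = M/Q_s = 13.18 kg / 0.0560833 kg/s = 235.007 s
D = 33.8 mm = 0.0338 m;  h = 2.83 mm = 0.00283 m
ΔT_a = T_lim − T_in = 298.5 − 216.8 = 81.7 K
Invert ΔT = ηγ̇²t_res/(ρcp) for γ̇: γ̇_max² = ΔT_a ρ cp / (η t_res) = 81.7·952·2059 / (1253·235.007) = 543.854 s⁻²
γ̇_max = sqrt(543.854) = 23.3207 s⁻¹
N_max = γ̇_max·h / (π·D) = 23.3207 · 0.00283 / (π · 0.0338) = 0.621529 rev/s = 37.2917 rpm

value=37.29 rpm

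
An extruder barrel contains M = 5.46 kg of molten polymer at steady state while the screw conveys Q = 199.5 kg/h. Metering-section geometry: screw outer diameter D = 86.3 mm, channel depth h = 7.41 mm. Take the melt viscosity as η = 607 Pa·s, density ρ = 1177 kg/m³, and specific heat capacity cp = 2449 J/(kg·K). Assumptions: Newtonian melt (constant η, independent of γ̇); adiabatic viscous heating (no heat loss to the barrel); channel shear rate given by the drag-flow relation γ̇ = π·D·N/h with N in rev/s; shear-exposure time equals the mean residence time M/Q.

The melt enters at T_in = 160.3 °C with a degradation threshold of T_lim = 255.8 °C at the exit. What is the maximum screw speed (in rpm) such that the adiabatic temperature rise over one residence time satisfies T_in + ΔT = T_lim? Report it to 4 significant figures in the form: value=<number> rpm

Convert throughput: Q = 199.5 kg/h = 199.5/3600 = 0.0554167 kg/s
t_res = M / Q_s = 5.46 ÷ 0.0554167 = 98.5263 s
Geometry in SI: D = 86.3 mm → 0.0863 m, h = 7.41 mm → 0.00741 m
ΔT_a = T_lim − T_in = 255.8 °C − 160.3 °C = 95.5 K
Invert ΔT = ηγ̇²t_res/(ρcp) for γ̇: γ̇_max² = ΔT_a ρ cp / (η t_res) = 95.5·1177·2449 / (607·98.5263) = 4602.86 s⁻²
γ̇_max = sqrt(4602.86) = 67.8444 s⁻¹
N_max = γ̇_max·h / (π·D) = 67.8444 · 0.00741 / (π · 0.0863) = 1.85426 rev/s = 111.256 rpm

value=111.3 rpm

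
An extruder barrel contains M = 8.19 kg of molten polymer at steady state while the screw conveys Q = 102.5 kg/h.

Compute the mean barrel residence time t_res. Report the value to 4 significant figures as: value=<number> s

value=287.6 s

Q_s = Q / 3600 = 102.5 / 3600 = 0.0284722 kg/s
Mean residence time: t_res = M/Q_s = 8.19 kg / 0.0284722 kg/s = 287.649 s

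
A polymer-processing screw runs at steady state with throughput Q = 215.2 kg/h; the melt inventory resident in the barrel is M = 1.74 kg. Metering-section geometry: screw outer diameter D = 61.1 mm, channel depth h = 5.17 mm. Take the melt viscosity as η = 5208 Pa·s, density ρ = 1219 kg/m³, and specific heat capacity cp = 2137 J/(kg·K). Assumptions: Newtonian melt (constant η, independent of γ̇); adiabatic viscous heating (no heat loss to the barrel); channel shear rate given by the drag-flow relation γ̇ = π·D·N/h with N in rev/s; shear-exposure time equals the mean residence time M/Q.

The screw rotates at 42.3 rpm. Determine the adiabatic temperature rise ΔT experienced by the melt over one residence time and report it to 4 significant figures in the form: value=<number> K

value=39.87 K

Q_s = Q / 3600 = 215.2 / 3600 = 0.0597778 kg/s
Mean residence time: t_res = M/Q_s = 1.74 kg / 0.0597778 kg/s = 29.1078 s
D = 61.1 mm = 0.0611 m;  h = 5.17 mm = 0.00517 m;  N = 42.3 rpm / 60 = 0.705 rev/s
Shear rate: γ̇ = πDN/h = π·0.0611·0.705/0.00517 = 26.1752 s⁻¹
Adiabatic rise: ΔT = η γ̇² t_res / (ρ cp) = 5208·(26.1752)²·29.1078 / (1219·2137) = 39.8705 K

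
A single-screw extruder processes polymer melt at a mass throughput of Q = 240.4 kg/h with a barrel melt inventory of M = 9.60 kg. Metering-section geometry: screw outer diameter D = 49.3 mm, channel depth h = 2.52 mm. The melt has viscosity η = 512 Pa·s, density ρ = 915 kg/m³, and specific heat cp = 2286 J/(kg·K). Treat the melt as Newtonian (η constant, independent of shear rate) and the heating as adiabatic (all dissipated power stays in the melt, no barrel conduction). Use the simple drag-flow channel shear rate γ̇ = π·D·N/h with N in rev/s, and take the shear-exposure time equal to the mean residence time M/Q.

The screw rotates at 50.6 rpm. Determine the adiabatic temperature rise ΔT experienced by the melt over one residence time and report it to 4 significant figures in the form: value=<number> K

value=94.54 K

Convert throughput: Q = 240.4 kg/h = 240.4/3600 = 0.0667778 kg/s
t_res = M / Q_s = 9.60 ÷ 0.0667778 = 143.76 s
D = 49.3 mm = 0.0493 m;  h = 2.52 mm = 0.00252 m;  N = 50.6 rpm / 60 = 0.843333 rev/s
Shear rate: γ̇ = πDN/h = π·0.0493·0.843333/0.00252 = 51.8317 s⁻¹
ΔT = η·γ̇²·t_res/(ρ·cp) = [512 × 51.8317² × 143.76] / [915 × 2286] = 94.5372 K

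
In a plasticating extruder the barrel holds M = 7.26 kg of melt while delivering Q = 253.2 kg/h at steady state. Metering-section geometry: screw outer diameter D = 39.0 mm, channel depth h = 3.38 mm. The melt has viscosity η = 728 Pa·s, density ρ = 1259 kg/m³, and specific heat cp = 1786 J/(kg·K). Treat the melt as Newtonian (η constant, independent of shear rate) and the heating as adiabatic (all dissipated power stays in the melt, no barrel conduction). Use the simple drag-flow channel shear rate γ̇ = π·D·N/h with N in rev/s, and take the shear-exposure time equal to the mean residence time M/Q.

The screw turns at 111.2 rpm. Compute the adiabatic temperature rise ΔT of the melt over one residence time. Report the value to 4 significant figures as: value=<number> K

value=150.8 K

Throughput in SI: Q_s = 253.2 kg/h ÷ 3600 s/h = 0.0703333 kg/s
t_res = M / Q_s = 7.26 / 0.0703333 = 103.223 s
Geometry in metres: D = 39.0 mm → 0.039 m, h = 3.38 mm → 0.00338 m; screw speed N = 111.2 rpm = 1.85333 rev/s
γ̇ = π D N / h = (π)(0.039)(1.85333) / 0.00338 = 67.1818 s⁻¹
Adiabatic rise: ΔT = η γ̇² t_res / (ρ cp) = 728·(67.1818)²·103.223 / (1259·1786) = 150.835 K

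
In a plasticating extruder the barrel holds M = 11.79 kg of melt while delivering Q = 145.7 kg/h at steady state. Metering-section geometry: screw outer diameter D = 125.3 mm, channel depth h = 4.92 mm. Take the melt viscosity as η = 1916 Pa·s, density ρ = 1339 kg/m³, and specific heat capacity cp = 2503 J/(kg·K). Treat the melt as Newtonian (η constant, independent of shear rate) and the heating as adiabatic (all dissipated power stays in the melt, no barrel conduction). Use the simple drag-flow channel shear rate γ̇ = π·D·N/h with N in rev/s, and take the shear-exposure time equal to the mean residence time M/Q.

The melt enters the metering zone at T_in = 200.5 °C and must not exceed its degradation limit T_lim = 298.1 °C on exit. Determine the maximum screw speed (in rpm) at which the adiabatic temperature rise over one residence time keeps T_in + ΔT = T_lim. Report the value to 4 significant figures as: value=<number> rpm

value=18.15 rpm

Throughput in SI: Q_s = 145.7 kg/h ÷ 3600 s/h = 0.0404722 kg/s
Mean residence time: t_res = M/Q_s = 11.79 kg / 0.0404722 kg/s = 291.311 s
Convert to metres: D = 0.1253 m, h = 0.00492 m
Allowable rise: ΔT_a = T_lim − T_in = 298.1 − 200.5 = 97.6 K
γ̇_max² = ΔT_a·ρ·cp/(η·t_res) = 97.6·1339·2503/(1916·291.311) = 586.056 s⁻²
γ̇_max = sqrt(586.056) = 24.2086 s⁻¹
N_max = γ̇_max·h / (π·D) = 24.2086 · 0.00492 / (π · 0.1253) = 0.302575 rev/s = 18.1545 rpm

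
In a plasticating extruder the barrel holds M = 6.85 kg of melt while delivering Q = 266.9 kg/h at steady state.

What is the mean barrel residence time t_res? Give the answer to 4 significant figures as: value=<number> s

value=92.39 s

Q_s = Q / 3600 = 266.9 / 3600 = 0.0741389 kg/s
t_res = M / Q_s = 6.85 / 0.0741389 = 92.3942 s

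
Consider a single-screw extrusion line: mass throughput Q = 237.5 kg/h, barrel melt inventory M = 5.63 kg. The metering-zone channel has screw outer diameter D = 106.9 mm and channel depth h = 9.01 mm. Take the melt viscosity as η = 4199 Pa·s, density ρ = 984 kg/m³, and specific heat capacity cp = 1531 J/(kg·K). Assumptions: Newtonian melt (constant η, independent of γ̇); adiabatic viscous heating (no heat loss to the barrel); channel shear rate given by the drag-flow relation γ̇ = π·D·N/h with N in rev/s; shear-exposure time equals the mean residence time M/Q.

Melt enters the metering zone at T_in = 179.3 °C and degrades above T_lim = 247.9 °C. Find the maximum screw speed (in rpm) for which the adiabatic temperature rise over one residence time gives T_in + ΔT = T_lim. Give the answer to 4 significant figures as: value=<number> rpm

value=27.34 rpm

Convert throughput: Q = 237.5 kg/h = 237.5/3600 = 0.0659722 kg/s
Mean residence time: t_res = M/Q_s = 5.63 kg / 0.0659722 kg/s = 85.3389 s
Geometry in SI: D = 106.9 mm → 0.1069 m, h = 9.01 mm → 0.00901 m
Allowable rise: ΔT_a = T_lim − T_in = 247.9 − 179.3 = 68.6 K
Invert ΔT = ηγ̇²t_res/(ρcp) for γ̇: γ̇_max² = ΔT_a ρ cp / (η t_res) = 68.6·984·1531 / (4199·85.3389) = 288.404 s⁻²
Take the square root: γ̇_max = √(288.404) = 16.9825 s⁻¹
Solve γ̇ = πDN/h for N: N_max = γ̇_max·h/(π·D) = 16.9825 × 0.00901 / (π × 0.1069) = 0.455615 rev/s = 27.3369 rpm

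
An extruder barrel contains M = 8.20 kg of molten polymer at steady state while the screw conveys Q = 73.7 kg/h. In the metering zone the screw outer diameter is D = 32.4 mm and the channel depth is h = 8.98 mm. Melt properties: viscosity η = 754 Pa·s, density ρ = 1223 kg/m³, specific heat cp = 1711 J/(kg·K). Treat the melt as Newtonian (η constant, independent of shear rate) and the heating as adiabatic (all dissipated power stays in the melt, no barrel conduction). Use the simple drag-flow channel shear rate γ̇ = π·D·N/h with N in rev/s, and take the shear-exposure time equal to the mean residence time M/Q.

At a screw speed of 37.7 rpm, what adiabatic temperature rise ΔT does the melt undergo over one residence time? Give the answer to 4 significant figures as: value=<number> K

Convert throughput: Q = 73.7 kg/h = 73.7/3600 = 0.0204722 kg/s
t_res = M / Q_s = 8.20 / 0.0204722 = 400.543 s
Geometry in metres: D = 32.4 mm → 0.0324 m, h = 8.98 mm → 0.00898 m; screw speed N = 37.7 rpm = 0.628333 rev/s
γ̇ = π D N / h = (π)(0.0324)(0.628333) / 0.00898 = 7.12211 s⁻¹
ΔT = η·γ̇²·t_res/(ρ·cp) = [754 × 7.12211² × 400.543] / [1223 × 1711] = 7.32084 K

value=7.321 K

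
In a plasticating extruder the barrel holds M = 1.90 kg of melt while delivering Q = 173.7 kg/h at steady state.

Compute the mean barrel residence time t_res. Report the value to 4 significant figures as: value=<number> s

value=39.38 s

Convert throughput: Q = 173.7 kg/h = 173.7/3600 = 0.04825 kg/s
t_res = M / Q_s = 1.90 / 0.04825 = 39.3782 s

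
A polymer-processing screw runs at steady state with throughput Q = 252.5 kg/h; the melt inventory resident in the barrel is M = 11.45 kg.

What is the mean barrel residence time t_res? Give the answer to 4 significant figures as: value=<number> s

Q_s = Q / 3600 = 252.5 / 3600 = 0.0701389 kg/s
t_res = M / Q_s = 11.45 ÷ 0.0701389 = 163.248 s

value=163.2 s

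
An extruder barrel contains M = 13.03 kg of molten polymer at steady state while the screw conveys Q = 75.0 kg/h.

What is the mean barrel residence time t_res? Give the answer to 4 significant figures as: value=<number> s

Convert throughput: Q = 75.0 kg/h = 75.0/3600 = 0.0208333 kg/s
t_res = M / Q_s = 13.03 ÷ 0.0208333 = 625.44 s

value=625.4 s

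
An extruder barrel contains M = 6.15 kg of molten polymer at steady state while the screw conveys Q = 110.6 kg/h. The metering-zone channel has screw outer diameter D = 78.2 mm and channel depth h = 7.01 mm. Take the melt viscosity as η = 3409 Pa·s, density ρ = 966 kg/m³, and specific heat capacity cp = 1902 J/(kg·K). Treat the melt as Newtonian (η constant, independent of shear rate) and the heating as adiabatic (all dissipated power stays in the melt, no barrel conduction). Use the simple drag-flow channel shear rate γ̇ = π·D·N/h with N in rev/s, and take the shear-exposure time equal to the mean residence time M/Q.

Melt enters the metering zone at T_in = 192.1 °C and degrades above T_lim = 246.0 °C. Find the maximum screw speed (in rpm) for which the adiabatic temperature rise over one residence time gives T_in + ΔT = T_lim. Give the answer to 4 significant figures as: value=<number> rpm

value=20.62 rpm

Q_s = Q / 3600 = 110.6 / 3600 = 0.0307222 kg/s
t_res = M / Q_s = 6.15 / 0.0307222 = 200.181 s
Geometry in SI: D = 78.2 mm → 0.0782 m, h = 7.01 mm → 0.00701 m
Allowable rise: ΔT_a = T_lim − T_in = 246.0 − 192.1 = 53.9 K
Invert ΔT = ηγ̇²t_res/(ρcp) for γ̇: γ̇_max² = ΔT_a ρ cp / (η t_res) = 53.9·966·1902 / (3409·200.181) = 145.12 s⁻²
γ̇_max = sqrt(145.12) = 12.0466 s⁻¹
N_max = γ̇_max h / (πD) = 12.0466·0.00701/(π·0.0782) = 0.343736 rev/s → ×60 = 20.6242 rpm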